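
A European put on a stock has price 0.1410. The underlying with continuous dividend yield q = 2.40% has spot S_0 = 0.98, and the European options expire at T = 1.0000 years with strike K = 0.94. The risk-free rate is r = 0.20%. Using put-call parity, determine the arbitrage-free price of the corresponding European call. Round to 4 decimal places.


Put-call parity: C - P = S_0 * exp(-qT) - K * exp(-rT).
S_0 * exp(-qT) = 0.9800 * 0.97628571 = 0.95676000
K * exp(-rT) = 0.9400 * 0.99800200 = 0.93812188
C = P + S*exp(-qT) - K*exp(-rT)
C = 0.1410 + 0.95676000 - 0.93812188 = 0.1596

Answer: Call price = 0.1596


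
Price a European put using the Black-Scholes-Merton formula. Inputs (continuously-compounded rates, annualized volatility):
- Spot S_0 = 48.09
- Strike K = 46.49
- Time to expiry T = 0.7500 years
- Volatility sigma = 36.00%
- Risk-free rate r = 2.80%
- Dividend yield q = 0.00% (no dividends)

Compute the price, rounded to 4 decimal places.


Answer: Price = 4.6039

Derivation:
d1 = (ln(S/K) + (r - q + 0.5*sigma^2) * T) / (sigma * sqrt(T)) = 0.33177440
d2 = d1 - sigma * sqrt(T) = 0.02000525
exp(-rT) = 0.97921896; exp(-qT) = 1.00000000
P = K * exp(-rT) * N(-d2) - S_0 * exp(-qT) * N(-d1)
N(-d1) = 0.37002981; N(-d2) = 0.49201959
P = 46.4900 * 0.97921896 * 0.49201959 - 48.0900 * 1.00000000 * 0.37002981 = 4.6039


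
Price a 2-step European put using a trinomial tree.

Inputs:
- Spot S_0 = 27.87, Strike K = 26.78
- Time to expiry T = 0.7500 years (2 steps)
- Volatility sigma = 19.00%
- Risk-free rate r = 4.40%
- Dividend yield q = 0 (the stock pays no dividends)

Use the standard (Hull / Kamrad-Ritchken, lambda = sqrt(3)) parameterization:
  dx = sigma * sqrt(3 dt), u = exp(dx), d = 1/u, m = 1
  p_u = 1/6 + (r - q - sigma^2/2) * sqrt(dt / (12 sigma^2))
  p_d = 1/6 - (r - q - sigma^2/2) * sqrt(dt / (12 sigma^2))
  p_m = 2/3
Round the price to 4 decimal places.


dt = T/N = 0.375000; dx = sigma*sqrt(3*dt) = 0.201525
u = exp(dx) = 1.223267; d = 1/u = 0.817483
p_u = 0.190811, p_m = 0.666667, p_d = 0.142523
Discount per step: exp(-r*dt) = 0.983635
Stock lattice S(k, j) with j the centered position index:
  k=0: S(0,+0) = 27.8700
  k=1: S(1,-1) = 22.7832; S(1,+0) = 27.8700; S(1,+1) = 34.0925
  k=2: S(2,-2) = 18.6249; S(2,-1) = 22.7832; S(2,+0) = 27.8700; S(2,+1) = 34.0925; S(2,+2) = 41.7042
Terminal payoffs V(N, j) = max(K - S_T, 0):
  V(2,-2) = 8.155089; V(2,-1) = 3.996755; V(2,+0) = 0.000000; V(2,+1) = 0.000000; V(2,+2) = 0.000000
Backward induction: V(k, j) = exp(-r*dt) * [p_u * V(k+1, j+1) + p_m * V(k+1, j) + p_d * V(k+1, j-1)]
  V(1,-1) = exp(-r*dt) * [p_u*0.000000 + p_m*3.996755 + p_d*8.155089] = 3.764164
  V(1,+0) = exp(-r*dt) * [p_u*0.000000 + p_m*0.000000 + p_d*3.996755] = 0.560306
  V(1,+1) = exp(-r*dt) * [p_u*0.000000 + p_m*0.000000 + p_d*0.000000] = 0.000000
  V(0,+0) = exp(-r*dt) * [p_u*0.000000 + p_m*0.560306 + p_d*3.764164] = 0.895124

Answer: Price = V(0,0) = 0.8951


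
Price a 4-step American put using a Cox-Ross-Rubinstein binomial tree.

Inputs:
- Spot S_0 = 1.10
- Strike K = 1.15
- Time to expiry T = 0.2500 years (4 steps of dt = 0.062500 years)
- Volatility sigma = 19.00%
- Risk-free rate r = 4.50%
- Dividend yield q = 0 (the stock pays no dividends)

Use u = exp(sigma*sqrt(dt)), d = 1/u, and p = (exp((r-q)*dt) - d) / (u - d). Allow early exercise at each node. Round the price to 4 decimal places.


dt = T/N = 0.062500
u = exp(sigma*sqrt(dt)) = 1.048646; d = 1/u = 0.953610
p = (exp((r-q)*dt) - d) / (u - d) = 0.517763
Discount per step: exp(-r*dt) = 0.997191
Stock lattice S(k, i) with i counting down-moves:
  k=0: S(0,0) = 1.1000
  k=1: S(1,0) = 1.1535; S(1,1) = 1.0490
  k=2: S(2,0) = 1.2096; S(2,1) = 1.1000; S(2,2) = 1.0003
  k=3: S(3,0) = 1.2685; S(3,1) = 1.1535; S(3,2) = 1.0490; S(3,3) = 0.9539
  k=4: S(4,0) = 1.3302; S(4,1) = 1.2096; S(4,2) = 1.1000; S(4,3) = 1.0003; S(4,4) = 0.9097
Terminal payoffs V(N, i) = max(K - S_T, 0):
  V(4,0) = 0.000000; V(4,1) = 0.000000; V(4,2) = 0.050000; V(4,3) = 0.149690; V(4,4) = 0.240345
Backward induction: V(k, i) = exp(-r*dt) * [p * V(k+1, i) + (1-p) * V(k+1, i+1)]; then take max(V_cont, immediate exercise) for American.
  V(3,0) = exp(-r*dt) * [p*0.000000 + (1-p)*0.000000] = 0.000000; exercise = 0.000000; V(3,0) = max -> 0.000000
  V(3,1) = exp(-r*dt) * [p*0.000000 + (1-p)*0.050000] = 0.024044; exercise = 0.000000; V(3,1) = max -> 0.024044
  V(3,2) = exp(-r*dt) * [p*0.050000 + (1-p)*0.149690] = 0.097799; exercise = 0.101028; V(3,2) = max -> 0.101028
  V(3,3) = exp(-r*dt) * [p*0.149690 + (1-p)*0.240345] = 0.192864; exercise = 0.196094; V(3,3) = max -> 0.196094
  V(2,0) = exp(-r*dt) * [p*0.000000 + (1-p)*0.024044] = 0.011562; exercise = 0.000000; V(2,0) = max -> 0.011562
  V(2,1) = exp(-r*dt) * [p*0.024044 + (1-p)*0.101028] = 0.060997; exercise = 0.050000; V(2,1) = max -> 0.060997
  V(2,2) = exp(-r*dt) * [p*0.101028 + (1-p)*0.196094] = 0.146460; exercise = 0.149690; V(2,2) = max -> 0.149690
  V(1,0) = exp(-r*dt) * [p*0.011562 + (1-p)*0.060997] = 0.035302; exercise = 0.000000; V(1,0) = max -> 0.035302
  V(1,1) = exp(-r*dt) * [p*0.060997 + (1-p)*0.149690] = 0.103477; exercise = 0.101028; V(1,1) = max -> 0.103477
  V(0,0) = exp(-r*dt) * [p*0.035302 + (1-p)*0.103477] = 0.067987; exercise = 0.050000; V(0,0) = max -> 0.067987

Answer: Price = V(0,0) = 0.0680


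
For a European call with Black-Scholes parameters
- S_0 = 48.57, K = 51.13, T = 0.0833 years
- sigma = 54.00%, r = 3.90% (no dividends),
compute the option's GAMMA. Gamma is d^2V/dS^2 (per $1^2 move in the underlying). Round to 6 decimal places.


d1 = -0.2308035271; d2 = -0.3866569198
phi(d1) = 0.3884566621; exp(-qT) = 1.0000000000; exp(-rT) = 0.9967565713
Gamma = exp(-qT) * phi(d1) / (S * sigma * sqrt(T)) = 1.0000000000 * 0.3884566621 / (48.5700 * 0.5400 * 0.2886173938) = 0.051317

Answer: Gamma = 0.051317


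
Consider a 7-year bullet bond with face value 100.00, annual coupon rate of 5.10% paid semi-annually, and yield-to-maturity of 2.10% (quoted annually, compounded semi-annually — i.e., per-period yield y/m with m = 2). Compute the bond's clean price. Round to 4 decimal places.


Coupon per period c = face * coupon_rate / m = 2.550000
Periods per year m = 2; per-period yield y/m = 0.010500
Number of cashflows N = 14
Cashflows (t years, CF_t, discount factor 1/(1+y/m)^(m*t), PV):
  t = 0.5000: CF_t = 2.550000, DF = 0.989609, PV = 2.523503
  t = 1.0000: CF_t = 2.550000, DF = 0.979326, PV = 2.497282
  t = 1.5000: CF_t = 2.550000, DF = 0.969150, PV = 2.471333
  t = 2.0000: CF_t = 2.550000, DF = 0.959080, PV = 2.445653
  t = 2.5000: CF_t = 2.550000, DF = 0.949114, PV = 2.420241
  t = 3.0000: CF_t = 2.550000, DF = 0.939252, PV = 2.395092
  t = 3.5000: CF_t = 2.550000, DF = 0.929492, PV = 2.370205
  t = 4.0000: CF_t = 2.550000, DF = 0.919834, PV = 2.345577
  t = 4.5000: CF_t = 2.550000, DF = 0.910276, PV = 2.321204
  t = 5.0000: CF_t = 2.550000, DF = 0.900818, PV = 2.297085
  t = 5.5000: CF_t = 2.550000, DF = 0.891457, PV = 2.273216
  t = 6.0000: CF_t = 2.550000, DF = 0.882194, PV = 2.249595
  t = 6.5000: CF_t = 2.550000, DF = 0.873027, PV = 2.226220
  t = 7.0000: CF_t = 102.550000, DF = 0.863956, PV = 88.598673
Price P = sum_t PV_t = 119.434878

Answer: Price = 119.4349


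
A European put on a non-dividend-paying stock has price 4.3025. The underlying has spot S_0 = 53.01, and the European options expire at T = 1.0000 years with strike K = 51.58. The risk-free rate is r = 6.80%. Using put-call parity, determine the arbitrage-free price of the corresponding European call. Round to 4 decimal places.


Answer: Call price = 9.1233

Derivation:
Put-call parity: C - P = S_0 * exp(-qT) - K * exp(-rT).
S_0 * exp(-qT) = 53.0100 * 1.00000000 = 53.01000000
K * exp(-rT) = 51.5800 * 0.93426047 = 48.18915523
C = P + S*exp(-qT) - K*exp(-rT)
C = 4.3025 + 53.01000000 - 48.18915523 = 9.1233


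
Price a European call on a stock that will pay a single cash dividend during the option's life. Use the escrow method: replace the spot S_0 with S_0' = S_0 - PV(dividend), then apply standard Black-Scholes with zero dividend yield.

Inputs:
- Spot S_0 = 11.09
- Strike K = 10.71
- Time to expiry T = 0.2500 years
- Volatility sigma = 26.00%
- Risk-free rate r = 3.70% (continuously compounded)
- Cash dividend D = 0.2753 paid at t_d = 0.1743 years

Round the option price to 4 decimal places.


Answer: Price = 0.6638

Derivation:
PV(D) = D * exp(-r * t_d) = 0.2753 * 0.99357165 = 0.27353028
S_0' = S_0 - PV(D) = 11.0900 - 0.27353028 = 10.81646972
d1 = (ln(S_0'/K) + (r + sigma^2/2)*T) / (sigma*sqrt(T)) = 0.21224664
d2 = d1 - sigma*sqrt(T) = 0.08224664
exp(-rT) = 0.99079265
N(d1) = 0.58404269; N(d2) = 0.53277471
C = S_0' * N(d1) - K * exp(-rT) * N(d2) = 10.81646972 * 0.58404269 - 10.7100 * 0.99079265 * 0.53277471 = 0.6638


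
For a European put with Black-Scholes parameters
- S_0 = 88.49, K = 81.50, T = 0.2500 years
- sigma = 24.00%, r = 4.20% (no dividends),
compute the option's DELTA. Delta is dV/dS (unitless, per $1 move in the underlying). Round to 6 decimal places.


d1 = 0.8332210919; d2 = 0.7132210919
phi(d1) = 0.2819382434; exp(-qT) = 1.0000000000; exp(-rT) = 0.9895549326
N(-d1) = 0.2023600246
Delta = -exp(-qT) * N(-d1) = -1.0000000000 * 0.2023600246 = -0.202360

Answer: Delta = -0.202360


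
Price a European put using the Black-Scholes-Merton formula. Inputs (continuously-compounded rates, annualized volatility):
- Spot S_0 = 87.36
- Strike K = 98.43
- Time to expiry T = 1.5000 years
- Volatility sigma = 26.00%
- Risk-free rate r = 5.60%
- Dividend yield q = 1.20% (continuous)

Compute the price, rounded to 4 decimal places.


Answer: Price = 13.6548

Derivation:
d1 = (ln(S/K) + (r - q + 0.5*sigma^2) * T) / (sigma * sqrt(T)) = -0.00819048
d2 = d1 - sigma * sqrt(T) = -0.32662414
exp(-rT) = 0.91943126; exp(-qT) = 0.98216103
P = K * exp(-rT) * N(-d2) - S_0 * exp(-qT) * N(-d1)
N(-d1) = 0.50326749; N(-d2) = 0.62802391
P = 98.4300 * 0.91943126 * 0.62802391 - 87.3600 * 0.98216103 * 0.50326749 = 13.6548


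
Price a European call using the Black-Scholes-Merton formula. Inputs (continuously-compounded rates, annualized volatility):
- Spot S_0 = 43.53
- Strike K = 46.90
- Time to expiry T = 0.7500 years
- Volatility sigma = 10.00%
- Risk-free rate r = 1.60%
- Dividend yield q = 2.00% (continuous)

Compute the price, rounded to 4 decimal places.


d1 = (ln(S/K) + (r - q + 0.5*sigma^2) * T) / (sigma * sqrt(T)) = -0.85236899
d2 = d1 - sigma * sqrt(T) = -0.93897153
exp(-rT) = 0.98807171; exp(-qT) = 0.98511194
C = S_0 * exp(-qT) * N(d1) - K * exp(-rT) * N(d2)
N(d1) = 0.19700466; N(d2) = 0.17387268
C = 43.5300 * 0.98511194 * 0.19700466 - 46.9000 * 0.98807171 * 0.17387268 = 0.3906

Answer: Price = 0.3906


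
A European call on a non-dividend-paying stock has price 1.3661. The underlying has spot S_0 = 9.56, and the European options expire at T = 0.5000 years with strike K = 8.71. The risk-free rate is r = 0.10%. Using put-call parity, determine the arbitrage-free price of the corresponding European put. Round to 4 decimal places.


Put-call parity: C - P = S_0 * exp(-qT) - K * exp(-rT).
S_0 * exp(-qT) = 9.5600 * 1.00000000 = 9.56000000
K * exp(-rT) = 8.7100 * 0.99950012 = 8.70564609
P = C - S*exp(-qT) + K*exp(-rT)
P = 1.3661 - 9.56000000 + 8.70564609 = 0.5117

Answer: Put price = 0.5117


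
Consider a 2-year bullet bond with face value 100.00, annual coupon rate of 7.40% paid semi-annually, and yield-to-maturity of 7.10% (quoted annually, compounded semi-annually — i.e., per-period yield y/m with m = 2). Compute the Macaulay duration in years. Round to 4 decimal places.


Coupon per period c = face * coupon_rate / m = 3.700000
Periods per year m = 2; per-period yield y/m = 0.035500
Number of cashflows N = 4
Cashflows (t years, CF_t, discount factor 1/(1+y/m)^(m*t), PV):
  t = 0.5000: CF_t = 3.700000, DF = 0.965717, PV = 3.573153
  t = 1.0000: CF_t = 3.700000, DF = 0.932609, PV = 3.450655
  t = 1.5000: CF_t = 3.700000, DF = 0.900637, PV = 3.332356
  t = 2.0000: CF_t = 103.700000, DF = 0.869760, PV = 90.194144
Price P = sum_t PV_t = 100.550309
Macaulay numerator sum_t t * PV_t:
  t * PV_t at t = 0.5000: 1.786577
  t * PV_t at t = 1.0000: 3.450655
  t * PV_t at t = 1.5000: 4.998534
  t * PV_t at t = 2.0000: 180.388289
Macaulay duration D = (sum_t t * PV_t) / P = 190.624055 / 100.550309 = 1.895808

Answer: Macaulay duration = 1.8958 years


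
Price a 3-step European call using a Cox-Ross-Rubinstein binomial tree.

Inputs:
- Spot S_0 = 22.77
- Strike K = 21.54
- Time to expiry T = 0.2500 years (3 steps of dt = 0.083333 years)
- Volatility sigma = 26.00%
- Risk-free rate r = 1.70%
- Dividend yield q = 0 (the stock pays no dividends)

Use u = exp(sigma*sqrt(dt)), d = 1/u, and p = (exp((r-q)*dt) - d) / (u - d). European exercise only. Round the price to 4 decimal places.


dt = T/N = 0.083333
u = exp(sigma*sqrt(dt)) = 1.077944; d = 1/u = 0.927692
p = (exp((r-q)*dt) - d) / (u - d) = 0.490680
Discount per step: exp(-r*dt) = 0.998584
Stock lattice S(k, i) with i counting down-moves:
  k=0: S(0,0) = 22.7700
  k=1: S(1,0) = 24.5448; S(1,1) = 21.1235
  k=2: S(2,0) = 26.4579; S(2,1) = 22.7700; S(2,2) = 19.5961
  k=3: S(3,0) = 28.5201; S(3,1) = 24.5448; S(3,2) = 21.1235; S(3,3) = 18.1792
Terminal payoffs V(N, i) = max(S_T - K, 0):
  V(3,0) = 6.980139; V(3,1) = 3.004785; V(3,2) = 0.000000; V(3,3) = 0.000000
Backward induction: V(k, i) = exp(-r*dt) * [p * V(k+1, i) + (1-p) * V(k+1, i+1)].
  V(2,0) = exp(-r*dt) * [p*6.980139 + (1-p)*3.004785] = 4.948398
  V(2,1) = exp(-r*dt) * [p*3.004785 + (1-p)*0.000000] = 1.472301
  V(2,2) = exp(-r*dt) * [p*0.000000 + (1-p)*0.000000] = 0.000000
  V(1,0) = exp(-r*dt) * [p*4.948398 + (1-p)*1.472301] = 3.173454
  V(1,1) = exp(-r*dt) * [p*1.472301 + (1-p)*0.000000] = 0.721406
  V(0,0) = exp(-r*dt) * [p*3.173454 + (1-p)*0.721406] = 1.921853

Answer: Price = V(0,0) = 1.9219


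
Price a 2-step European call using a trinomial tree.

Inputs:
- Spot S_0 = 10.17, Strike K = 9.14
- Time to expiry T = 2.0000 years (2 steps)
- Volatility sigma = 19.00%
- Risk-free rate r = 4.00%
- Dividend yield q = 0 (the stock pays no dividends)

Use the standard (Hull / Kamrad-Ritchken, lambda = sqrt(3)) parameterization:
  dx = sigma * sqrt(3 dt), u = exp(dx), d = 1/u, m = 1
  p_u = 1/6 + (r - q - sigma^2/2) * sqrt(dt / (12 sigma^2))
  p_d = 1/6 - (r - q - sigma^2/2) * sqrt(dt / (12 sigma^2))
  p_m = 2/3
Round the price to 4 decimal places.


dt = T/N = 1.000000; dx = sigma*sqrt(3*dt) = 0.329090
u = exp(dx) = 1.389702; d = 1/u = 0.719579
p_u = 0.200016, p_m = 0.666667, p_d = 0.133317
Discount per step: exp(-r*dt) = 0.960789
Stock lattice S(k, j) with j the centered position index:
  k=0: S(0,+0) = 10.1700
  k=1: S(1,-1) = 7.3181; S(1,+0) = 10.1700; S(1,+1) = 14.1333
  k=2: S(2,-2) = 5.2660; S(2,-1) = 7.3181; S(2,+0) = 10.1700; S(2,+1) = 14.1333; S(2,+2) = 19.6410
Terminal payoffs V(N, j) = max(S_T - K, 0):
  V(2,-2) = 0.000000; V(2,-1) = 0.000000; V(2,+0) = 1.030000; V(2,+1) = 4.993274; V(2,+2) = 10.501045
Backward induction: V(k, j) = exp(-r*dt) * [p_u * V(k+1, j+1) + p_m * V(k+1, j) + p_d * V(k+1, j-1)]
  V(1,-1) = exp(-r*dt) * [p_u*1.030000 + p_m*0.000000 + p_d*0.000000] = 0.197939
  V(1,+0) = exp(-r*dt) * [p_u*4.993274 + p_m*1.030000 + p_d*0.000000] = 1.619317
  V(1,+1) = exp(-r*dt) * [p_u*10.501045 + p_m*4.993274 + p_d*1.030000] = 5.348278
  V(0,+0) = exp(-r*dt) * [p_u*5.348278 + p_m*1.619317 + p_d*0.197939] = 2.090366

Answer: Price = V(0,0) = 2.0904


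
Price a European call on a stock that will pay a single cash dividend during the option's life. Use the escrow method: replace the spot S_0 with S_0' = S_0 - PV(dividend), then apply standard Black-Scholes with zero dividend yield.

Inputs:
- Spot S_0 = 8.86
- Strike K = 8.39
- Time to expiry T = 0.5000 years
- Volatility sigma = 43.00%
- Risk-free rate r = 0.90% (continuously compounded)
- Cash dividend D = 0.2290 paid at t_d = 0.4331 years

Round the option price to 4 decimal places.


PV(D) = D * exp(-r * t_d) = 0.2290 * 0.99610969 = 0.22810912
S_0' = S_0 - PV(D) = 8.8600 - 0.22810912 = 8.63189088
d1 = (ln(S_0'/K) + (r + sigma^2/2)*T) / (sigma*sqrt(T)) = 0.26030760
d2 = d1 - sigma*sqrt(T) = -0.04374831
exp(-rT) = 0.99551011
N(d1) = 0.60268675; N(d2) = 0.48255251
C = S_0' * N(d1) - K * exp(-rT) * N(d2) = 8.63189088 * 0.60268675 - 8.3900 * 0.99551011 * 0.48255251 = 1.1719

Answer: Price = 1.1719


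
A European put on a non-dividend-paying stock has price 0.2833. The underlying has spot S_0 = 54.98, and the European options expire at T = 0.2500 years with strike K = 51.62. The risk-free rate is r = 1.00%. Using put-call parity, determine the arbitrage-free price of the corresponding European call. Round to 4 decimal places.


Answer: Call price = 3.7722

Derivation:
Put-call parity: C - P = S_0 * exp(-qT) - K * exp(-rT).
S_0 * exp(-qT) = 54.9800 * 1.00000000 = 54.98000000
K * exp(-rT) = 51.6200 * 0.99750312 = 51.49111118
C = P + S*exp(-qT) - K*exp(-rT)
C = 0.2833 + 54.98000000 - 51.49111118 = 3.7722


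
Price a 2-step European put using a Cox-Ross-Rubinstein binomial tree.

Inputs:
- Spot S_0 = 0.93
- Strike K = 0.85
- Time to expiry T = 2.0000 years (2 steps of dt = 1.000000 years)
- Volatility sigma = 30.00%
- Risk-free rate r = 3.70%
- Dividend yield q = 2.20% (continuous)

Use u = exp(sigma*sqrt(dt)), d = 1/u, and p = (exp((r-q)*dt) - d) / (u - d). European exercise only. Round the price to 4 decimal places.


dt = T/N = 1.000000
u = exp(sigma*sqrt(dt)) = 1.349859; d = 1/u = 0.740818
p = (exp((r-q)*dt) - d) / (u - d) = 0.450372
Discount per step: exp(-r*dt) = 0.963676
Stock lattice S(k, i) with i counting down-moves:
  k=0: S(0,0) = 0.9300
  k=1: S(1,0) = 1.2554; S(1,1) = 0.6890
  k=2: S(2,0) = 1.6946; S(2,1) = 0.9300; S(2,2) = 0.5104
Terminal payoffs V(N, i) = max(K - S_T, 0):
  V(2,0) = 0.000000; V(2,1) = 0.000000; V(2,2) = 0.339605
Backward induction: V(k, i) = exp(-r*dt) * [p * V(k+1, i) + (1-p) * V(k+1, i+1)].
  V(1,0) = exp(-r*dt) * [p*0.000000 + (1-p)*0.000000] = 0.000000
  V(1,1) = exp(-r*dt) * [p*0.000000 + (1-p)*0.339605] = 0.179876
  V(0,0) = exp(-r*dt) * [p*0.000000 + (1-p)*0.179876] = 0.095274

Answer: Price = V(0,0) = 0.0953


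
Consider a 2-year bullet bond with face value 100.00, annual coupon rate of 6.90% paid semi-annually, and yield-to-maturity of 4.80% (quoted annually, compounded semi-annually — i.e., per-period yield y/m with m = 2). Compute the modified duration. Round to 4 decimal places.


Answer: Modified duration = 1.8597

Derivation:
Coupon per period c = face * coupon_rate / m = 3.450000
Periods per year m = 2; per-period yield y/m = 0.024000
Number of cashflows N = 4
Cashflows (t years, CF_t, discount factor 1/(1+y/m)^(m*t), PV):
  t = 0.5000: CF_t = 3.450000, DF = 0.976562, PV = 3.369141
  t = 1.0000: CF_t = 3.450000, DF = 0.953674, PV = 3.290176
  t = 1.5000: CF_t = 3.450000, DF = 0.931323, PV = 3.213063
  t = 2.0000: CF_t = 103.450000, DF = 0.909495, PV = 94.087227
Price P = sum_t PV_t = 103.959607
First compute Macaulay numerator sum_t t * PV_t:
  t * PV_t at t = 0.5000: 1.684570
  t * PV_t at t = 1.0000: 3.290176
  t * PV_t at t = 1.5000: 4.819594
  t * PV_t at t = 2.0000: 188.174454
Macaulay duration D = 197.968795 / 103.959607 = 1.904286
Modified duration = D / (1 + y/m) = 1.904286 / (1 + 0.024000) = 1.859654


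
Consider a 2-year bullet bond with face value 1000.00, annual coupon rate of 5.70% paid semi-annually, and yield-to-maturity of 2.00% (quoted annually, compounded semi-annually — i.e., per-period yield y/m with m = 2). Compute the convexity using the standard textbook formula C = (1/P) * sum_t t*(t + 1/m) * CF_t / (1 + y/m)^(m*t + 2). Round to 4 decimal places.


Coupon per period c = face * coupon_rate / m = 28.500000
Periods per year m = 2; per-period yield y/m = 0.010000
Number of cashflows N = 4
Cashflows (t years, CF_t, discount factor 1/(1+y/m)^(m*t), PV):
  t = 0.5000: CF_t = 28.500000, DF = 0.990099, PV = 28.217822
  t = 1.0000: CF_t = 28.500000, DF = 0.980296, PV = 27.938437
  t = 1.5000: CF_t = 28.500000, DF = 0.970590, PV = 27.661819
  t = 2.0000: CF_t = 1028.500000, DF = 0.960980, PV = 988.368284
Price P = sum_t PV_t = 1072.186363
Convexity numerator sum_t t*(t + 1/m) * CF_t / (1+y/m)^(m*t + 2):
  t = 0.5000: term = 13.830910
  t = 1.0000: term = 41.081910
  t = 1.5000: term = 81.350316
  t = 2.0000: term = 4844.467622
Convexity = (1/P) * sum = 4980.730758 / 1072.186363 = 4.645396

Answer: Convexity = 4.6454


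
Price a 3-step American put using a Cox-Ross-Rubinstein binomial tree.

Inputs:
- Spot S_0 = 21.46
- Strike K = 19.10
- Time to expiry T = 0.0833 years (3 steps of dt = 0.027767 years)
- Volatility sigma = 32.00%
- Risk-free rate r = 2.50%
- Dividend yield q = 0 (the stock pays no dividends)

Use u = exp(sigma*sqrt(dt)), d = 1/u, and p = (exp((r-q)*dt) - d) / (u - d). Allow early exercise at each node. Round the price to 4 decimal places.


dt = T/N = 0.027767
u = exp(sigma*sqrt(dt)) = 1.054770; d = 1/u = 0.948074
p = (exp((r-q)*dt) - d) / (u - d) = 0.493181
Discount per step: exp(-r*dt) = 0.999306
Stock lattice S(k, i) with i counting down-moves:
  k=0: S(0,0) = 21.4600
  k=1: S(1,0) = 22.6354; S(1,1) = 20.3457
  k=2: S(2,0) = 23.8751; S(2,1) = 21.4600; S(2,2) = 19.2892
  k=3: S(3,0) = 25.1827; S(3,1) = 22.6354; S(3,2) = 20.3457; S(3,3) = 18.2876
Terminal payoffs V(N, i) = max(K - S_T, 0):
  V(3,0) = 0.000000; V(3,1) = 0.000000; V(3,2) = 0.000000; V(3,3) = 0.812409
Backward induction: V(k, i) = exp(-r*dt) * [p * V(k+1, i) + (1-p) * V(k+1, i+1)]; then take max(V_cont, immediate exercise) for American.
  V(2,0) = exp(-r*dt) * [p*0.000000 + (1-p)*0.000000] = 0.000000; exercise = 0.000000; V(2,0) = max -> 0.000000
  V(2,1) = exp(-r*dt) * [p*0.000000 + (1-p)*0.000000] = 0.000000; exercise = 0.000000; V(2,1) = max -> 0.000000
  V(2,2) = exp(-r*dt) * [p*0.000000 + (1-p)*0.812409] = 0.411459; exercise = 0.000000; V(2,2) = max -> 0.411459
  V(1,0) = exp(-r*dt) * [p*0.000000 + (1-p)*0.000000] = 0.000000; exercise = 0.000000; V(1,0) = max -> 0.000000
  V(1,1) = exp(-r*dt) * [p*0.000000 + (1-p)*0.411459] = 0.208391; exercise = 0.000000; V(1,1) = max -> 0.208391
  V(0,0) = exp(-r*dt) * [p*0.000000 + (1-p)*0.208391] = 0.105543; exercise = 0.000000; V(0,0) = max -> 0.105543

Answer: Price = V(0,0) = 0.1055


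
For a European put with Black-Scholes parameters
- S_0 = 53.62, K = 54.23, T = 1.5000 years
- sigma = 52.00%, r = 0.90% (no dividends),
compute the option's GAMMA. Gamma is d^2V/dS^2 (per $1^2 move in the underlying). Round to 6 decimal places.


Answer: Gamma = 0.011093

Derivation:
d1 = 0.3218690319; d2 = -0.3149983012
phi(d1) = 0.3788032379; exp(-qT) = 1.0000000000; exp(-rT) = 0.9865907163
Gamma = exp(-qT) * phi(d1) / (S * sigma * sqrt(T)) = 1.0000000000 * 0.3788032379 / (53.6200 * 0.5200 * 1.2247448714) = 0.011093


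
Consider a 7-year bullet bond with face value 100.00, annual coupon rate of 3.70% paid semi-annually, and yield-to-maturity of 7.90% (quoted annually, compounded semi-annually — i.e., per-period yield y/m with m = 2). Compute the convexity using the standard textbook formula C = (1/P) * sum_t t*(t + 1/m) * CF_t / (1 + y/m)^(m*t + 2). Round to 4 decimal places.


Answer: Convexity = 40.4249

Derivation:
Coupon per period c = face * coupon_rate / m = 1.850000
Periods per year m = 2; per-period yield y/m = 0.039500
Number of cashflows N = 14
Cashflows (t years, CF_t, discount factor 1/(1+y/m)^(m*t), PV):
  t = 0.5000: CF_t = 1.850000, DF = 0.962001, PV = 1.779702
  t = 1.0000: CF_t = 1.850000, DF = 0.925446, PV = 1.712075
  t = 1.5000: CF_t = 1.850000, DF = 0.890280, PV = 1.647018
  t = 2.0000: CF_t = 1.850000, DF = 0.856450, PV = 1.584433
  t = 2.5000: CF_t = 1.850000, DF = 0.823906, PV = 1.524226
  t = 3.0000: CF_t = 1.850000, DF = 0.792598, PV = 1.466307
  t = 3.5000: CF_t = 1.850000, DF = 0.762480, PV = 1.410588
  t = 4.0000: CF_t = 1.850000, DF = 0.733507, PV = 1.356987
  t = 4.5000: CF_t = 1.850000, DF = 0.705634, PV = 1.305423
  t = 5.0000: CF_t = 1.850000, DF = 0.678821, PV = 1.255818
  t = 5.5000: CF_t = 1.850000, DF = 0.653026, PV = 1.208098
  t = 6.0000: CF_t = 1.850000, DF = 0.628212, PV = 1.162192
  t = 6.5000: CF_t = 1.850000, DF = 0.604340, PV = 1.118030
  t = 7.0000: CF_t = 101.850000, DF = 0.581376, PV = 59.213144
Price P = sum_t PV_t = 77.744040
Convexity numerator sum_t t*(t + 1/m) * CF_t / (1+y/m)^(m*t + 2):
  t = 0.5000: term = 0.823509
  t = 1.0000: term = 2.376649
  t = 1.5000: term = 4.572677
  t = 2.0000: term = 7.331533
  t = 2.5000: term = 10.579412
  t = 3.0000: term = 14.248367
  t = 3.5000: term = 18.275923
  t = 4.0000: term = 22.604729
  t = 4.5000: term = 27.182213
  t = 5.0000: term = 31.960274
  t = 5.5000: term = 36.894978
  t = 6.0000: term = 41.946277
  t = 6.5000: term = 47.077752
  t = 7.0000: term = 2876.924323
Convexity = (1/P) * sum = 3142.798616 / 77.744040 = 40.424946


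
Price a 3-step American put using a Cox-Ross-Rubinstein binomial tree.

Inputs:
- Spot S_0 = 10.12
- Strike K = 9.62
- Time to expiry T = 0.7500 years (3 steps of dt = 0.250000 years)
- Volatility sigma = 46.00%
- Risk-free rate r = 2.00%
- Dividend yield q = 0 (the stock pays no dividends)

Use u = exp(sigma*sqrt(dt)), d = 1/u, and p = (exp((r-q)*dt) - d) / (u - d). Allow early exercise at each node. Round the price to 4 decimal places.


dt = T/N = 0.250000
u = exp(sigma*sqrt(dt)) = 1.258600; d = 1/u = 0.794534
p = (exp((r-q)*dt) - d) / (u - d) = 0.453553
Discount per step: exp(-r*dt) = 0.995012
Stock lattice S(k, i) with i counting down-moves:
  k=0: S(0,0) = 10.1200
  k=1: S(1,0) = 12.7370; S(1,1) = 8.0407
  k=2: S(2,0) = 16.0308; S(2,1) = 10.1200; S(2,2) = 6.3886
  k=3: S(3,0) = 20.1764; S(3,1) = 12.7370; S(3,2) = 8.0407; S(3,3) = 5.0759
Terminal payoffs V(N, i) = max(K - S_T, 0):
  V(3,0) = 0.000000; V(3,1) = 0.000000; V(3,2) = 1.579320; V(3,3) = 4.544050
Backward induction: V(k, i) = exp(-r*dt) * [p * V(k+1, i) + (1-p) * V(k+1, i+1)]; then take max(V_cont, immediate exercise) for American.
  V(2,0) = exp(-r*dt) * [p*0.000000 + (1-p)*0.000000] = 0.000000; exercise = 0.000000; V(2,0) = max -> 0.000000
  V(2,1) = exp(-r*dt) * [p*0.000000 + (1-p)*1.579320] = 0.858710; exercise = 0.000000; V(2,1) = max -> 0.858710
  V(2,2) = exp(-r*dt) * [p*1.579320 + (1-p)*4.544050] = 3.183430; exercise = 3.231410; V(2,2) = max -> 3.231410
  V(1,0) = exp(-r*dt) * [p*0.000000 + (1-p)*0.858710] = 0.466899; exercise = 0.000000; V(1,0) = max -> 0.466899
  V(1,1) = exp(-r*dt) * [p*0.858710 + (1-p)*3.231410] = 2.144514; exercise = 1.579320; V(1,1) = max -> 2.144514
  V(0,0) = exp(-r*dt) * [p*0.466899 + (1-p)*2.144514] = 1.376725; exercise = 0.000000; V(0,0) = max -> 1.376725

Answer: Price = V(0,0) = 1.3767


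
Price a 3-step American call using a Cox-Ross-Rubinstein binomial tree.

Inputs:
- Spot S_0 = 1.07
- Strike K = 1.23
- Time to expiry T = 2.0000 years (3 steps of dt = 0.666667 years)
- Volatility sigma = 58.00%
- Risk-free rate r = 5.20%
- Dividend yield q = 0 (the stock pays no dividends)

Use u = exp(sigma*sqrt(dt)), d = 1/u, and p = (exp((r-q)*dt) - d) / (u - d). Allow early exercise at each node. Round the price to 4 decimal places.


dt = T/N = 0.666667
u = exp(sigma*sqrt(dt)) = 1.605713; d = 1/u = 0.622776
p = (exp((r-q)*dt) - d) / (u - d) = 0.419659
Discount per step: exp(-r*dt) = 0.965927
Stock lattice S(k, i) with i counting down-moves:
  k=0: S(0,0) = 1.0700
  k=1: S(1,0) = 1.7181; S(1,1) = 0.6664
  k=2: S(2,0) = 2.7588; S(2,1) = 1.0700; S(2,2) = 0.4150
  k=3: S(3,0) = 4.4298; S(3,1) = 1.7181; S(3,2) = 0.6664; S(3,3) = 0.2585
Terminal payoffs V(N, i) = max(S_T - K, 0):
  V(3,0) = 3.199837; V(3,1) = 0.488113; V(3,2) = 0.000000; V(3,3) = 0.000000
Backward induction: V(k, i) = exp(-r*dt) * [p * V(k+1, i) + (1-p) * V(k+1, i+1)]; then take max(V_cont, immediate exercise) for American.
  V(2,0) = exp(-r*dt) * [p*3.199837 + (1-p)*0.488113] = 1.570706; exercise = 1.528797; V(2,0) = max -> 1.570706
  V(2,1) = exp(-r*dt) * [p*0.488113 + (1-p)*0.000000] = 0.197862; exercise = 0.000000; V(2,1) = max -> 0.197862
  V(2,2) = exp(-r*dt) * [p*0.000000 + (1-p)*0.000000] = 0.000000; exercise = 0.000000; V(2,2) = max -> 0.000000
  V(1,0) = exp(-r*dt) * [p*1.570706 + (1-p)*0.197862] = 0.747616; exercise = 0.488113; V(1,0) = max -> 0.747616
  V(1,1) = exp(-r*dt) * [p*0.197862 + (1-p)*0.000000] = 0.080205; exercise = 0.000000; V(1,1) = max -> 0.080205
  V(0,0) = exp(-r*dt) * [p*0.747616 + (1-p)*0.080205] = 0.348014; exercise = 0.000000; V(0,0) = max -> 0.348014

Answer: Price = V(0,0) = 0.3480


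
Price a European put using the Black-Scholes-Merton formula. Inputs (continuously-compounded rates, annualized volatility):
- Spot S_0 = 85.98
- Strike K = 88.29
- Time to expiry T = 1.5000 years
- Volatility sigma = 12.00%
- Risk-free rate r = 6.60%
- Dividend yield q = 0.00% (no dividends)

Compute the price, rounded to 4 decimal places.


Answer: Price = 2.4327

Derivation:
d1 = (ln(S/K) + (r - q + 0.5*sigma^2) * T) / (sigma * sqrt(T)) = 0.56670211
d2 = d1 - sigma * sqrt(T) = 0.41973272
exp(-rT) = 0.90574271; exp(-qT) = 1.00000000
P = K * exp(-rT) * N(-d2) - S_0 * exp(-qT) * N(-d1)
N(-d1) = 0.28545829; N(-d2) = 0.33734036
P = 88.2900 * 0.90574271 * 0.33734036 - 85.9800 * 1.00000000 * 0.28545829 = 2.4327


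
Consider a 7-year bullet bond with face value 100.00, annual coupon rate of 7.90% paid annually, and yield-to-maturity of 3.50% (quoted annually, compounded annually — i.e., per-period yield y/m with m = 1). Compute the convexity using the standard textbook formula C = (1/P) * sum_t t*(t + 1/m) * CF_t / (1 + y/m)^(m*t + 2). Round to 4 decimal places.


Answer: Convexity = 40.4688

Derivation:
Coupon per period c = face * coupon_rate / m = 7.900000
Periods per year m = 1; per-period yield y/m = 0.035000
Number of cashflows N = 7
Cashflows (t years, CF_t, discount factor 1/(1+y/m)^(m*t), PV):
  t = 1.0000: CF_t = 7.900000, DF = 0.966184, PV = 7.632850
  t = 2.0000: CF_t = 7.900000, DF = 0.933511, PV = 7.374735
  t = 3.0000: CF_t = 7.900000, DF = 0.901943, PV = 7.125347
  t = 4.0000: CF_t = 7.900000, DF = 0.871442, PV = 6.884394
  t = 5.0000: CF_t = 7.900000, DF = 0.841973, PV = 6.651588
  t = 6.0000: CF_t = 7.900000, DF = 0.813501, PV = 6.426655
  t = 7.0000: CF_t = 107.900000, DF = 0.785991, PV = 84.808425
Price P = sum_t PV_t = 126.903994
Convexity numerator sum_t t*(t + 1/m) * CF_t / (1+y/m)^(m*t + 2):
  t = 1.0000: term = 14.250695
  t = 2.0000: term = 41.306362
  t = 3.0000: term = 79.819056
  t = 4.0000: term = 128.533102
  t = 5.0000: term = 186.279858
  t = 6.0000: term = 251.972754
  t = 7.0000: term = 4433.496026
Convexity = (1/P) * sum = 5135.657853 / 126.903994 = 40.468843


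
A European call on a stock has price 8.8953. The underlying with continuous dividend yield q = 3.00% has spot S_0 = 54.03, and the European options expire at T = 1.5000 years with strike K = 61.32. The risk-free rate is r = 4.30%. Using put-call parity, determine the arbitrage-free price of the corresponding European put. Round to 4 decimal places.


Put-call parity: C - P = S_0 * exp(-qT) - K * exp(-rT).
S_0 * exp(-qT) = 54.0300 * 0.95599748 = 51.65254394
K * exp(-rT) = 61.3200 * 0.93753611 = 57.48971453
P = C - S*exp(-qT) + K*exp(-rT)
P = 8.8953 - 51.65254394 + 57.48971453 = 14.7325

Answer: Put price = 14.7325


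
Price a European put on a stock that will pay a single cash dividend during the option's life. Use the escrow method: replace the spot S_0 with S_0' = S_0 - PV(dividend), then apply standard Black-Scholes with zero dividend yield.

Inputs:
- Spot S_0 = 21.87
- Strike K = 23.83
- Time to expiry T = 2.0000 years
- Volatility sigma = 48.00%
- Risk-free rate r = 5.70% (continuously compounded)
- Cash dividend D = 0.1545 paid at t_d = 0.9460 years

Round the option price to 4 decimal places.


Answer: Price = 5.4829

Derivation:
PV(D) = D * exp(-r * t_d) = 0.1545 * 0.94750601 = 0.14638968
S_0' = S_0 - PV(D) = 21.8700 - 0.14638968 = 21.72361032
d1 = (ln(S_0'/K) + (r + sigma^2/2)*T) / (sigma*sqrt(T)) = 0.37101659
d2 = d1 - sigma*sqrt(T) = -0.30780592
exp(-rT) = 0.89225796
N(-d1) = 0.35531259; N(-d2) = 0.62088499
P = K * exp(-rT) * N(-d2) - S_0' * N(-d1) = 23.8300 * 0.89225796 * 0.62088499 - 21.72361032 * 0.35531259 = 5.4829


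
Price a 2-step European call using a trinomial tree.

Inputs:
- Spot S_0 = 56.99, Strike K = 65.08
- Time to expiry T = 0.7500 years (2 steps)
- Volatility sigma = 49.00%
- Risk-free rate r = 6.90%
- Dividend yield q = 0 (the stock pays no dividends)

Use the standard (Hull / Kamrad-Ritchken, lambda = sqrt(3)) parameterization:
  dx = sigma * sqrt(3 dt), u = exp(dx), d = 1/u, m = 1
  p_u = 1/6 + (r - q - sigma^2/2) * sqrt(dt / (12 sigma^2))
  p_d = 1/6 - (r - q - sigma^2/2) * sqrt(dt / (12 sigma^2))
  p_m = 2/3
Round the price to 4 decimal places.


Answer: Price = V(0,0) = 7.7770

Derivation:
dt = T/N = 0.375000; dx = sigma*sqrt(3*dt) = 0.519723
u = exp(dx) = 1.681563; d = 1/u = 0.594685
p_u = 0.148249, p_m = 0.666667, p_d = 0.185084
Discount per step: exp(-r*dt) = 0.974457
Stock lattice S(k, j) with j the centered position index:
  k=0: S(0,+0) = 56.9900
  k=1: S(1,-1) = 33.8911; S(1,+0) = 56.9900; S(1,+1) = 95.8323
  k=2: S(2,-2) = 20.1545; S(2,-1) = 33.8911; S(2,+0) = 56.9900; S(2,+1) = 95.8323; S(2,+2) = 161.1479
Terminal payoffs V(N, j) = max(S_T - K, 0):
  V(2,-2) = 0.000000; V(2,-1) = 0.000000; V(2,+0) = 0.000000; V(2,+1) = 30.752253; V(2,+2) = 96.067933
Backward induction: V(k, j) = exp(-r*dt) * [p_u * V(k+1, j+1) + p_m * V(k+1, j) + p_d * V(k+1, j-1)]
  V(1,-1) = exp(-r*dt) * [p_u*0.000000 + p_m*0.000000 + p_d*0.000000] = 0.000000
  V(1,+0) = exp(-r*dt) * [p_u*30.752253 + p_m*0.000000 + p_d*0.000000] = 4.442553
  V(1,+1) = exp(-r*dt) * [p_u*96.067933 + p_m*30.752253 + p_d*0.000000] = 33.856060
  V(0,+0) = exp(-r*dt) * [p_u*33.856060 + p_m*4.442553 + p_d*0.000000] = 7.776987


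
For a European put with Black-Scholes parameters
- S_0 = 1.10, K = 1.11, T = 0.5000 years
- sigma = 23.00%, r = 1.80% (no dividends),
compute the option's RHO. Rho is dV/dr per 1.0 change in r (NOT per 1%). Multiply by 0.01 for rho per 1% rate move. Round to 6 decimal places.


Answer: Rho = -0.292904

Derivation:
d1 = 0.0810108535; d2 = -0.0816237062
phi(d1) = 0.3976353450; exp(-qT) = 1.0000000000; exp(-rT) = 0.9910403788
N(-d2) = 0.5325270253
Rho = -K*T*exp(-rT)*N(-d2) = -1.1100 * 0.5000 * 0.9910403788 * 0.5325270253 = -0.292904


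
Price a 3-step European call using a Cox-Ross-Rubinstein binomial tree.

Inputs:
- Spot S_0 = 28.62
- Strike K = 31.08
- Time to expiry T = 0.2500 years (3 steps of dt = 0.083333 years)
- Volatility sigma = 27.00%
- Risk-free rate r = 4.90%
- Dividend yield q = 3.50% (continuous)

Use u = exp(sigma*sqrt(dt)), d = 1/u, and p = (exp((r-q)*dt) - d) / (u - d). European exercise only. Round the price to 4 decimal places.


Answer: Price = V(0,0) = 0.5831

Derivation:
dt = T/N = 0.083333
u = exp(sigma*sqrt(dt)) = 1.081060; d = 1/u = 0.925018
p = (exp((r-q)*dt) - d) / (u - d) = 0.488005
Discount per step: exp(-r*dt) = 0.995925
Stock lattice S(k, i) with i counting down-moves:
  k=0: S(0,0) = 28.6200
  k=1: S(1,0) = 30.9399; S(1,1) = 26.4740
  k=2: S(2,0) = 33.4479; S(2,1) = 28.6200; S(2,2) = 24.4889
  k=3: S(3,0) = 36.1592; S(3,1) = 30.9399; S(3,2) = 26.4740; S(3,3) = 22.6527
Terminal payoffs V(N, i) = max(S_T - K, 0):
  V(3,0) = 5.079244; V(3,1) = 0.000000; V(3,2) = 0.000000; V(3,3) = 0.000000
Backward induction: V(k, i) = exp(-r*dt) * [p * V(k+1, i) + (1-p) * V(k+1, i+1)].
  V(2,0) = exp(-r*dt) * [p*5.079244 + (1-p)*0.000000] = 2.468597
  V(2,1) = exp(-r*dt) * [p*0.000000 + (1-p)*0.000000] = 0.000000
  V(2,2) = exp(-r*dt) * [p*0.000000 + (1-p)*0.000000] = 0.000000
  V(1,0) = exp(-r*dt) * [p*2.468597 + (1-p)*0.000000] = 1.199779
  V(1,1) = exp(-r*dt) * [p*0.000000 + (1-p)*0.000000] = 0.000000
  V(0,0) = exp(-r*dt) * [p*1.199779 + (1-p)*0.000000] = 0.583113


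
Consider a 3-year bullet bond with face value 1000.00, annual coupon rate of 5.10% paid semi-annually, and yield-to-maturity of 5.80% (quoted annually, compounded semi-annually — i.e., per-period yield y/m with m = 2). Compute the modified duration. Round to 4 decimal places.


Coupon per period c = face * coupon_rate / m = 25.500000
Periods per year m = 2; per-period yield y/m = 0.029000
Number of cashflows N = 6
Cashflows (t years, CF_t, discount factor 1/(1+y/m)^(m*t), PV):
  t = 0.5000: CF_t = 25.500000, DF = 0.971817, PV = 24.781341
  t = 1.0000: CF_t = 25.500000, DF = 0.944429, PV = 24.082936
  t = 1.5000: CF_t = 25.500000, DF = 0.917812, PV = 23.404214
  t = 2.0000: CF_t = 25.500000, DF = 0.891946, PV = 22.744620
  t = 2.5000: CF_t = 25.500000, DF = 0.866808, PV = 22.103615
  t = 3.0000: CF_t = 1025.500000, DF = 0.842379, PV = 863.860102
Price P = sum_t PV_t = 980.976827
First compute Macaulay numerator sum_t t * PV_t:
  t * PV_t at t = 0.5000: 12.390671
  t * PV_t at t = 1.0000: 24.082936
  t * PV_t at t = 1.5000: 35.106321
  t * PV_t at t = 2.0000: 45.489240
  t * PV_t at t = 2.5000: 55.259037
  t * PV_t at t = 3.0000: 2591.580305
Macaulay duration D = 2763.908509 / 980.976827 = 2.817506
Modified duration = D / (1 + y/m) = 2.817506 / (1 + 0.029000) = 2.738101

Answer: Modified duration = 2.7381


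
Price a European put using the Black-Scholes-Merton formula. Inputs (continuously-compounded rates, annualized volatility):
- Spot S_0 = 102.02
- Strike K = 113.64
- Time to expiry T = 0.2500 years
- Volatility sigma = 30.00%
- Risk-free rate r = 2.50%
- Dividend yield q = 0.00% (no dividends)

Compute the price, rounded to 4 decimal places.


d1 = (ln(S/K) + (r - q + 0.5*sigma^2) * T) / (sigma * sqrt(T)) = -0.60244456
d2 = d1 - sigma * sqrt(T) = -0.75244456
exp(-rT) = 0.99376949; exp(-qT) = 1.00000000
P = K * exp(-rT) * N(-d2) - S_0 * exp(-qT) * N(-d1)
N(-d1) = 0.72656087; N(-d2) = 0.77410812
P = 113.6400 * 0.99376949 * 0.77410812 - 102.0200 * 1.00000000 * 0.72656087 = 13.2978

Answer: Price = 13.2978


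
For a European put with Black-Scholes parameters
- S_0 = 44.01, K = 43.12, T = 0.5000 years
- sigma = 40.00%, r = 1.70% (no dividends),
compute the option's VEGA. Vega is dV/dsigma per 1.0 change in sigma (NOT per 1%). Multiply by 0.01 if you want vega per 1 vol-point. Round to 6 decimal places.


Answer: Vega = 12.051738

Derivation:
d1 = 0.2437041903; d2 = -0.0391385222
phi(d1) = 0.3872695180; exp(-qT) = 1.0000000000; exp(-rT) = 0.9915360229
Vega = S * exp(-qT) * phi(d1) * sqrt(T) = 44.0100 * 1.0000000000 * 0.3872695180 * 0.7071067812 = 12.051738


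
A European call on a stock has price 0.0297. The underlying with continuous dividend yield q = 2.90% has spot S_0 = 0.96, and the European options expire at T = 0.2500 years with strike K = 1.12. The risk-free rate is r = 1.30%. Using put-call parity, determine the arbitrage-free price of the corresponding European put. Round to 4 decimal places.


Answer: Put price = 0.1930

Derivation:
Put-call parity: C - P = S_0 * exp(-qT) - K * exp(-rT).
S_0 * exp(-qT) = 0.9600 * 0.99277622 = 0.95306517
K * exp(-rT) = 1.1200 * 0.99675528 = 1.11636591
P = C - S*exp(-qT) + K*exp(-rT)
P = 0.0297 - 0.95306517 + 1.11636591 = 0.1930


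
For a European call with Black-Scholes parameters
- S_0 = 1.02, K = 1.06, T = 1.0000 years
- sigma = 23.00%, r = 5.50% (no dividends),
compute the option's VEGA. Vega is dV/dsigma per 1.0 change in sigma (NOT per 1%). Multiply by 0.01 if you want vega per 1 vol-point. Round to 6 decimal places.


Answer: Vega = 0.399877

Derivation:
d1 = 0.1868857355; d2 = -0.0431142645
phi(d1) = 0.3920359743; exp(-qT) = 1.0000000000; exp(-rT) = 0.9464851480
Vega = S * exp(-qT) * phi(d1) * sqrt(T) = 1.0200 * 1.0000000000 * 0.3920359743 * 1.0000000000 = 0.399877


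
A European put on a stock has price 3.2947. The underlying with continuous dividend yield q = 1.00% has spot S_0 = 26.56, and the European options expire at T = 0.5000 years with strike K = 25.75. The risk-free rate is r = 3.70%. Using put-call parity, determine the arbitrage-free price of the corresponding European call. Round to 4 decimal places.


Answer: Call price = 4.4442

Derivation:
Put-call parity: C - P = S_0 * exp(-qT) - K * exp(-rT).
S_0 * exp(-qT) = 26.5600 * 0.99501248 = 26.42753145
K * exp(-rT) = 25.7500 * 0.98167007 = 25.27800442
C = P + S*exp(-qT) - K*exp(-rT)
C = 3.2947 + 26.42753145 - 25.27800442 = 4.4442


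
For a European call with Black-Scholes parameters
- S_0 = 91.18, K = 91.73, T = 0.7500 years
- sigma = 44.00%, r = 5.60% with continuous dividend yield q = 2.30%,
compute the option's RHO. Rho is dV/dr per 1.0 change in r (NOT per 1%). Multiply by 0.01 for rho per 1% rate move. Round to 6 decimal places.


Answer: Rho = 29.276154

Derivation:
d1 = 0.2396950872; d2 = -0.1413560905
phi(d1) = 0.3876449636; exp(-qT) = 0.9828979294; exp(-rT) = 0.9588697806
N(d2) = 0.4437943203
Rho = K*T*exp(-rT)*N(d2) = 91.7300 * 0.7500 * 0.9588697806 * 0.4437943203 = 29.276154
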